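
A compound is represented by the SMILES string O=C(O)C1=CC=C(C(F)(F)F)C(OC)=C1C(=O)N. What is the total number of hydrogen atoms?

Walk through each heavy atom and fill implicit hydrogens from standard valence (C 4, N 3, O 2, S 2, halogen 1):
  atom 1: O, bond orders sum to 2 (valence 2) → 0 H
  atom 2: C, bond orders sum to 4 (valence 4) → 0 H
  atom 3: O, bond orders sum to 1 (valence 2) → 1 H
  atom 4: C, bond orders sum to 4 (valence 4) → 0 H
  atom 5: C, bond orders sum to 3 (valence 4) → 1 H
  atom 6: C, bond orders sum to 3 (valence 4) → 1 H
  atom 7: C, bond orders sum to 4 (valence 4) → 0 H
  atom 8: C, bond orders sum to 4 (valence 4) → 0 H
  atom 9: F (halogen, monovalent) → 0 H
  atom 10: F (halogen, monovalent) → 0 H
  atom 11: F (halogen, monovalent) → 0 H
  atom 12: C, bond orders sum to 4 (valence 4) → 0 H
  atom 13: O, bond orders sum to 2 (valence 2) → 0 H
  atom 14: C, bond orders sum to 1 (valence 4) → 3 H
  atom 15: C, bond orders sum to 4 (valence 4) → 0 H
  atom 16: C, bond orders sum to 4 (valence 4) → 0 H
  atom 17: O, bond orders sum to 2 (valence 2) → 0 H
  atom 18: N, bond orders sum to 1 (valence 3) → 2 H
Total hydrogens: 8.

8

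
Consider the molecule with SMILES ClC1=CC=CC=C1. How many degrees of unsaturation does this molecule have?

4

Molecular formula: C6H5Cl.
DoU = (2C + 2 + N − H − X) / 2, where X is the halogen count and O/S are ignored.
    = (2·6 + 2 + 0 − 5 − 1) / 2 = 8 / 2 = 4.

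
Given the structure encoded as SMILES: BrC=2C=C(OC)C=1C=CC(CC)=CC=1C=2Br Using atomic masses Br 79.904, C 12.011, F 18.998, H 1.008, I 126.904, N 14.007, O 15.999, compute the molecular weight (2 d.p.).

344.05 g/mol

First, the molecular formula is C13H12Br2O (counting implicit H from valence).
  Br: 2 × 79.904 = 159.808
  C: 13 × 12.011 = 156.143
  H: 12 × 1.008 = 12.096
  O: 1 × 15.999 = 15.999
Sum: 2×79.904 + 13×12.011 + 12×1.008 + 1×15.999 = 344.046 → 344.05 g/mol.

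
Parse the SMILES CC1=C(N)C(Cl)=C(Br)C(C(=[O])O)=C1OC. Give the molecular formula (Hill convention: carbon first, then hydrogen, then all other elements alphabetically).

C9H9BrClNO3

Walk through each heavy atom and fill implicit hydrogens from standard valence (C 4, N 3, O 2, S 2, halogen 1):
  atom 1: C, bond orders sum to 1 (valence 4) → 3 H
  atom 2: C, bond orders sum to 4 (valence 4) → 0 H
  atom 3: C, bond orders sum to 4 (valence 4) → 0 H
  atom 4: N, bond orders sum to 1 (valence 3) → 2 H
  atom 5: C, bond orders sum to 4 (valence 4) → 0 H
  atom 6: Cl (halogen, monovalent) → 0 H
  atom 7: C, bond orders sum to 4 (valence 4) → 0 H
  atom 8: Br (halogen, monovalent) → 0 H
  atom 9: C, bond orders sum to 4 (valence 4) → 0 H
  atom 10: C, bond orders sum to 4 (valence 4) → 0 H
  atom 11: O with explicit H count 0
  atom 12: O, bond orders sum to 1 (valence 2) → 1 H
  atom 13: C, bond orders sum to 4 (valence 4) → 0 H
  atom 14: O, bond orders sum to 2 (valence 2) → 0 H
  atom 15: C, bond orders sum to 1 (valence 4) → 3 H
Totals → C:9, H:9, Br:1, Cl:1, N:1, O:3.
In Hill order: C9H9BrClNO3.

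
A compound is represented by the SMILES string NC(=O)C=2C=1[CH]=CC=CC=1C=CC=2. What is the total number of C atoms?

Count every carbon token in the SMILES (each C, including those in ring-closure positions and inside branches).
Carbon count: 11.

11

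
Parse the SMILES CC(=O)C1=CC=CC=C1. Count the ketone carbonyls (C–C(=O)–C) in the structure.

The ketone motif appears at heavy-atom position 2 in the SMILES.
Ketone count: 1.

1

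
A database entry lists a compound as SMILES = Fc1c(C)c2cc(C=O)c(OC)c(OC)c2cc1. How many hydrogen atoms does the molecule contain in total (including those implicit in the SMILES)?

13

Walk through each heavy atom and fill implicit hydrogens from standard valence (C 4, N 3, O 2, S 2, halogen 1); for lowercase aromatic atoms, an aromatic c carries 1 H when it has two neighbours and 0 H with three, and aromatic n carries 0 H:
  atom 1: F (halogen, monovalent) → 0 H
  atom 2: aromatic c, 3 neighbours → 0 H
  atom 3: aromatic c, 3 neighbours → 0 H
  atom 4: C, bond orders sum to 1 (valence 4) → 3 H
  atom 5: aromatic c, 3 neighbours → 0 H
  atom 6: aromatic c, 2 neighbours → 1 H
  atom 7: aromatic c, 3 neighbours → 0 H
  atom 8: C, bond orders sum to 3 (valence 4) → 1 H
  atom 9: O, bond orders sum to 2 (valence 2) → 0 H
  atom 10: aromatic c, 3 neighbours → 0 H
  atom 11: O, bond orders sum to 2 (valence 2) → 0 H
  atom 12: C, bond orders sum to 1 (valence 4) → 3 H
  atom 13: aromatic c, 3 neighbours → 0 H
  atom 14: O, bond orders sum to 2 (valence 2) → 0 H
  atom 15: C, bond orders sum to 1 (valence 4) → 3 H
  atom 16: aromatic c, 3 neighbours → 0 H
  atom 17: aromatic c, 2 neighbours → 1 H
  atom 18: aromatic c, 2 neighbours → 1 H
Total hydrogens: 13.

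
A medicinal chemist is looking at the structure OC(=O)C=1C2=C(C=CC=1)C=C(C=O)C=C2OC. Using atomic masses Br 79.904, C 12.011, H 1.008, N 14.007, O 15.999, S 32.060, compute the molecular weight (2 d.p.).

First, the molecular formula is C13H10O4 (counting implicit H from valence).
  C: 13 × 12.011 = 156.143
  H: 10 × 1.008 = 10.080
  O: 4 × 15.999 = 63.996
Sum: 13×12.011 + 10×1.008 + 4×15.999 = 230.219 → 230.22 g/mol.

230.22 g/mol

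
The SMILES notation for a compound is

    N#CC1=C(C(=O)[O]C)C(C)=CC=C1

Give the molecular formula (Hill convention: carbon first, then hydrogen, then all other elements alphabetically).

C10H9NO2

Walk through each heavy atom and fill implicit hydrogens from standard valence (C 4, N 3, O 2, S 2, halogen 1):
  atom 1: N, bond orders sum to 3 (valence 3) → 0 H
  atom 2: C, bond orders sum to 4 (valence 4) → 0 H
  atom 3: C, bond orders sum to 4 (valence 4) → 0 H
  atom 4: C, bond orders sum to 4 (valence 4) → 0 H
  atom 5: C, bond orders sum to 4 (valence 4) → 0 H
  atom 6: O, bond orders sum to 2 (valence 2) → 0 H
  atom 7: O with explicit H count 0
  atom 8: C, bond orders sum to 1 (valence 4) → 3 H
  atom 9: C, bond orders sum to 4 (valence 4) → 0 H
  atom 10: C, bond orders sum to 1 (valence 4) → 3 H
  atom 11: C, bond orders sum to 3 (valence 4) → 1 H
  atom 12: C, bond orders sum to 3 (valence 4) → 1 H
  atom 13: C, bond orders sum to 3 (valence 4) → 1 H
Totals → C:10, H:9, N:1, O:2.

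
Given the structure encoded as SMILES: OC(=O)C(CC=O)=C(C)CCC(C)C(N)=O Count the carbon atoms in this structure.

11

Count every carbon token in the SMILES (each C, including those in ring-closure positions and inside branches).
Carbon count: 11.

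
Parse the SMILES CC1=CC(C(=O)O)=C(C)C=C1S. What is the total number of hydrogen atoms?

Walk through each heavy atom and fill implicit hydrogens from standard valence (C 4, N 3, O 2, S 2, halogen 1):
  atom 1: C, bond orders sum to 1 (valence 4) → 3 H
  atom 2: C, bond orders sum to 4 (valence 4) → 0 H
  atom 3: C, bond orders sum to 3 (valence 4) → 1 H
  atom 4: C, bond orders sum to 4 (valence 4) → 0 H
  atom 5: C, bond orders sum to 4 (valence 4) → 0 H
  atom 6: O, bond orders sum to 2 (valence 2) → 0 H
  atom 7: O, bond orders sum to 1 (valence 2) → 1 H
  atom 8: C, bond orders sum to 4 (valence 4) → 0 H
  atom 9: C, bond orders sum to 1 (valence 4) → 3 H
  atom 10: C, bond orders sum to 3 (valence 4) → 1 H
  atom 11: C, bond orders sum to 4 (valence 4) → 0 H
  atom 12: S, bond orders sum to 1 (valence 2) → 1 H
Total hydrogens: 10.

10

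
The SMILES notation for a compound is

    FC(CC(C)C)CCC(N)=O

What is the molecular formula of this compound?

Walk through each heavy atom and fill implicit hydrogens from standard valence (C 4, N 3, O 2, S 2, halogen 1):
  atom 1: F (halogen, monovalent) → 0 H
  atom 2: C, bond orders sum to 3 (valence 4) → 1 H
  atom 3: C, bond orders sum to 2 (valence 4) → 2 H
  atom 4: C, bond orders sum to 3 (valence 4) → 1 H
  atom 5: C, bond orders sum to 1 (valence 4) → 3 H
  atom 6: C, bond orders sum to 1 (valence 4) → 3 H
  atom 7: C, bond orders sum to 2 (valence 4) → 2 H
  atom 8: C, bond orders sum to 2 (valence 4) → 2 H
  atom 9: C, bond orders sum to 4 (valence 4) → 0 H
  atom 10: N, bond orders sum to 1 (valence 3) → 2 H
  atom 11: O, bond orders sum to 2 (valence 2) → 0 H
Totals → C:8, H:16, F:1, N:1, O:1.
In Hill order: C8H16FNO.

C8H16FNO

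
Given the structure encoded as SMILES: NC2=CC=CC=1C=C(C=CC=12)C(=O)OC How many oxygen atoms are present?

2

Scan the SMILES for O atoms (remember two-letter symbols like Cl and Br are single atoms).
Oxygen count: 2.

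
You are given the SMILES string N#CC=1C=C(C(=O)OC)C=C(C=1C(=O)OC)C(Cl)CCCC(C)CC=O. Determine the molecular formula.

Walk through each heavy atom and fill implicit hydrogens from standard valence (C 4, N 3, O 2, S 2, halogen 1):
  atom 1: N, bond orders sum to 3 (valence 3) → 0 H
  atom 2: C, bond orders sum to 4 (valence 4) → 0 H
  atom 3: C, bond orders sum to 4 (valence 4) → 0 H
  atom 4: C, bond orders sum to 3 (valence 4) → 1 H
  atom 5: C, bond orders sum to 4 (valence 4) → 0 H
  atom 6: C, bond orders sum to 4 (valence 4) → 0 H
  atom 7: O, bond orders sum to 2 (valence 2) → 0 H
  atom 8: O, bond orders sum to 2 (valence 2) → 0 H
  atom 9: C, bond orders sum to 1 (valence 4) → 3 H
  atom 10: C, bond orders sum to 3 (valence 4) → 1 H
  atom 11: C, bond orders sum to 4 (valence 4) → 0 H
  atom 12: C, bond orders sum to 4 (valence 4) → 0 H
  atom 13: C, bond orders sum to 4 (valence 4) → 0 H
  atom 14: O, bond orders sum to 2 (valence 2) → 0 H
  atom 15: O, bond orders sum to 2 (valence 2) → 0 H
  atom 16: C, bond orders sum to 1 (valence 4) → 3 H
  atom 17: C, bond orders sum to 3 (valence 4) → 1 H
  atom 18: Cl (halogen, monovalent) → 0 H
  atom 19: C, bond orders sum to 2 (valence 4) → 2 H
  atom 20: C, bond orders sum to 2 (valence 4) → 2 H
  atom 21: C, bond orders sum to 2 (valence 4) → 2 H
  atom 22: C, bond orders sum to 3 (valence 4) → 1 H
  atom 23: C, bond orders sum to 1 (valence 4) → 3 H
  atom 24: C, bond orders sum to 2 (valence 4) → 2 H
  atom 25: C, bond orders sum to 3 (valence 4) → 1 H
  atom 26: O, bond orders sum to 2 (valence 2) → 0 H
Totals → C:19, H:22, Cl:1, N:1, O:5.
In Hill order: C19H22ClNO5.

C19H22ClNO5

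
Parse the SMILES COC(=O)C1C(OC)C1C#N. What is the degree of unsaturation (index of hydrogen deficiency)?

Degree of unsaturation = (number of rings) + (number of π bonds).
Ring closures in the SMILES: 1.
π bonds: 1 double bond (each 1 DoU), 1 triple bond (each 2 DoU) → 3 DoU from unsaturation.
Total DoU = 1 + 3 = 4.

4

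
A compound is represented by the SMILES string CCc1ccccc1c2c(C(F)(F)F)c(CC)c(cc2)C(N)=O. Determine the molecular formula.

Walk through each heavy atom and fill implicit hydrogens from standard valence (C 4, N 3, O 2, S 2, halogen 1); for lowercase aromatic atoms, an aromatic c carries 1 H when it has two neighbours and 0 H with three, and aromatic n carries 0 H:
  atom 1: C, bond orders sum to 1 (valence 4) → 3 H
  atom 2: C, bond orders sum to 2 (valence 4) → 2 H
  atom 3: aromatic c, 3 neighbours → 0 H
  atom 4: aromatic c, 2 neighbours → 1 H
  atom 5: aromatic c, 2 neighbours → 1 H
  atom 6: aromatic c, 2 neighbours → 1 H
  atom 7: aromatic c, 2 neighbours → 1 H
  atom 8: aromatic c, 3 neighbours → 0 H
  atom 9: aromatic c, 3 neighbours → 0 H
  atom 10: aromatic c, 3 neighbours → 0 H
  atom 11: C, bond orders sum to 4 (valence 4) → 0 H
  atom 12: F (halogen, monovalent) → 0 H
  atom 13: F (halogen, monovalent) → 0 H
  atom 14: F (halogen, monovalent) → 0 H
  atom 15: aromatic c, 3 neighbours → 0 H
  atom 16: C, bond orders sum to 2 (valence 4) → 2 H
  atom 17: C, bond orders sum to 1 (valence 4) → 3 H
  atom 18: aromatic c, 3 neighbours → 0 H
  atom 19: aromatic c, 2 neighbours → 1 H
  atom 20: aromatic c, 2 neighbours → 1 H
  atom 21: C, bond orders sum to 4 (valence 4) → 0 H
  atom 22: N, bond orders sum to 1 (valence 3) → 2 H
  atom 23: O, bond orders sum to 2 (valence 2) → 0 H
Totals → C:18, H:18, F:3, N:1, O:1.
In Hill order: C18H18F3NO.

C18H18F3NO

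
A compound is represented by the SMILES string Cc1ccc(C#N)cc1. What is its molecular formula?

Walk through each heavy atom and fill implicit hydrogens from standard valence (C 4, N 3, O 2, S 2, halogen 1); for lowercase aromatic atoms, an aromatic c carries 1 H when it has two neighbours and 0 H with three, and aromatic n carries 0 H:
  atom 1: C, bond orders sum to 1 (valence 4) → 3 H
  atom 2: aromatic c, 3 neighbours → 0 H
  atom 3: aromatic c, 2 neighbours → 1 H
  atom 4: aromatic c, 2 neighbours → 1 H
  atom 5: aromatic c, 3 neighbours → 0 H
  atom 6: C, bond orders sum to 4 (valence 4) → 0 H
  atom 7: N, bond orders sum to 3 (valence 3) → 0 H
  atom 8: aromatic c, 2 neighbours → 1 H
  atom 9: aromatic c, 2 neighbours → 1 H
Totals → C:8, H:7, N:1.

C8H7N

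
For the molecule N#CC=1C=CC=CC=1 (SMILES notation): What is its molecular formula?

Walk through each heavy atom and fill implicit hydrogens from standard valence (C 4, N 3, O 2, S 2, halogen 1):
  atom 1: N, bond orders sum to 3 (valence 3) → 0 H
  atom 2: C, bond orders sum to 4 (valence 4) → 0 H
  atom 3: C, bond orders sum to 4 (valence 4) → 0 H
  atom 4: C, bond orders sum to 3 (valence 4) → 1 H
  atom 5: C, bond orders sum to 3 (valence 4) → 1 H
  atom 6: C, bond orders sum to 3 (valence 4) → 1 H
  atom 7: C, bond orders sum to 3 (valence 4) → 1 H
  atom 8: C, bond orders sum to 3 (valence 4) → 1 H
Totals → C:7, H:5, N:1.
In Hill order: C7H5N.

C7H5N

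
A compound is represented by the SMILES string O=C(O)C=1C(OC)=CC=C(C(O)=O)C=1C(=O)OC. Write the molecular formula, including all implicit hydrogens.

Walk through each heavy atom and fill implicit hydrogens from standard valence (C 4, N 3, O 2, S 2, halogen 1):
  atom 1: O, bond orders sum to 2 (valence 2) → 0 H
  atom 2: C, bond orders sum to 4 (valence 4) → 0 H
  atom 3: O, bond orders sum to 1 (valence 2) → 1 H
  atom 4: C, bond orders sum to 4 (valence 4) → 0 H
  atom 5: C, bond orders sum to 4 (valence 4) → 0 H
  atom 6: O, bond orders sum to 2 (valence 2) → 0 H
  atom 7: C, bond orders sum to 1 (valence 4) → 3 H
  atom 8: C, bond orders sum to 3 (valence 4) → 1 H
  atom 9: C, bond orders sum to 3 (valence 4) → 1 H
  atom 10: C, bond orders sum to 4 (valence 4) → 0 H
  atom 11: C, bond orders sum to 4 (valence 4) → 0 H
  atom 12: O, bond orders sum to 1 (valence 2) → 1 H
  atom 13: O, bond orders sum to 2 (valence 2) → 0 H
  atom 14: C, bond orders sum to 4 (valence 4) → 0 H
  atom 15: C, bond orders sum to 4 (valence 4) → 0 H
  atom 16: O, bond orders sum to 2 (valence 2) → 0 H
  atom 17: O, bond orders sum to 2 (valence 2) → 0 H
  atom 18: C, bond orders sum to 1 (valence 4) → 3 H
Totals → C:11, H:10, O:7.

C11H10O7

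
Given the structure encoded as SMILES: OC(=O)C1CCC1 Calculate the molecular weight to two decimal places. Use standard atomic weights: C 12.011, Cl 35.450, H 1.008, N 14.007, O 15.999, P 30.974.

100.12 g/mol

First, the molecular formula is C5H8O2 (counting implicit H from valence).
  C: 5 × 12.011 = 60.055
  H: 8 × 1.008 = 8.064
  O: 2 × 15.999 = 31.998
Sum: 5×12.011 + 8×1.008 + 2×15.999 = 100.117 → 100.12 g/mol.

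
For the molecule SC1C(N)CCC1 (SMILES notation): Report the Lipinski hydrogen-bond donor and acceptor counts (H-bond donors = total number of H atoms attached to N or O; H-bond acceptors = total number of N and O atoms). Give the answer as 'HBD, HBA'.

Donors: find every N or O and count the H atoms it carries.
  atom 4 (N): bond orders sum to 1 → 2 H
Lipinski HBD = 2.
Acceptors: N atoms = 1, O atoms = 0 → HBA = 1.

2, 1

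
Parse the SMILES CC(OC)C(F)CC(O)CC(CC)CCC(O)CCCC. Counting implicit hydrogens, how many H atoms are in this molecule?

Walk through each heavy atom and fill implicit hydrogens from standard valence (C 4, N 3, O 2, S 2, halogen 1):
  atom 1: C, bond orders sum to 1 (valence 4) → 3 H
  atom 2: C, bond orders sum to 3 (valence 4) → 1 H
  atom 3: O, bond orders sum to 2 (valence 2) → 0 H
  atom 4: C, bond orders sum to 1 (valence 4) → 3 H
  atom 5: C, bond orders sum to 3 (valence 4) → 1 H
  atom 6: F (halogen, monovalent) → 0 H
  atom 7: C, bond orders sum to 2 (valence 4) → 2 H
  atom 8: C, bond orders sum to 3 (valence 4) → 1 H
  atom 9: O, bond orders sum to 1 (valence 2) → 1 H
  atom 10: C, bond orders sum to 2 (valence 4) → 2 H
  atom 11: C, bond orders sum to 3 (valence 4) → 1 H
  atom 12: C, bond orders sum to 2 (valence 4) → 2 H
  atom 13: C, bond orders sum to 1 (valence 4) → 3 H
  atom 14: C, bond orders sum to 2 (valence 4) → 2 H
  atom 15: C, bond orders sum to 2 (valence 4) → 2 H
  atom 16: C, bond orders sum to 3 (valence 4) → 1 H
  atom 17: O, bond orders sum to 1 (valence 2) → 1 H
  atom 18: C, bond orders sum to 2 (valence 4) → 2 H
  atom 19: C, bond orders sum to 2 (valence 4) → 2 H
  atom 20: C, bond orders sum to 2 (valence 4) → 2 H
  atom 21: C, bond orders sum to 1 (valence 4) → 3 H
Total hydrogens: 35.

35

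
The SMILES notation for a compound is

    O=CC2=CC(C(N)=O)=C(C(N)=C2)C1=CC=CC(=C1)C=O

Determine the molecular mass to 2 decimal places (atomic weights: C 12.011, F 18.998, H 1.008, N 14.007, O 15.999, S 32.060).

First, the molecular formula is C15H12N2O3 (counting implicit H from valence).
  C: 15 × 12.011 = 180.165
  H: 12 × 1.008 = 12.096
  N: 2 × 14.007 = 28.014
  O: 3 × 15.999 = 47.997
Sum: 15×12.011 + 12×1.008 + 2×14.007 + 3×15.999 = 268.272 → 268.27 g/mol.

268.27 g/mol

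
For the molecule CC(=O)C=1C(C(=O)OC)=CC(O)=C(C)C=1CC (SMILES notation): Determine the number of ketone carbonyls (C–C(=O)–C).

1

The ketone motif appears at heavy-atom position 2 in the SMILES.
Other groups present: 1 ester, 1 hydroxyl.
Ketone count: 1.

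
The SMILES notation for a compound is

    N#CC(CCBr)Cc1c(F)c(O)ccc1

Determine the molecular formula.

Walk through each heavy atom and fill implicit hydrogens from standard valence (C 4, N 3, O 2, S 2, halogen 1); for lowercase aromatic atoms, an aromatic c carries 1 H when it has two neighbours and 0 H with three, and aromatic n carries 0 H:
  atom 1: N, bond orders sum to 3 (valence 3) → 0 H
  atom 2: C, bond orders sum to 4 (valence 4) → 0 H
  atom 3: C, bond orders sum to 3 (valence 4) → 1 H
  atom 4: C, bond orders sum to 2 (valence 4) → 2 H
  atom 5: C, bond orders sum to 2 (valence 4) → 2 H
  atom 6: Br (halogen, monovalent) → 0 H
  atom 7: C, bond orders sum to 2 (valence 4) → 2 H
  atom 8: aromatic c, 3 neighbours → 0 H
  atom 9: aromatic c, 3 neighbours → 0 H
  atom 10: F (halogen, monovalent) → 0 H
  atom 11: aromatic c, 3 neighbours → 0 H
  atom 12: O, bond orders sum to 1 (valence 2) → 1 H
  atom 13: aromatic c, 2 neighbours → 1 H
  atom 14: aromatic c, 2 neighbours → 1 H
  atom 15: aromatic c, 2 neighbours → 1 H
Totals → C:11, H:11, Br:1, F:1, N:1, O:1.

C11H11BrFNO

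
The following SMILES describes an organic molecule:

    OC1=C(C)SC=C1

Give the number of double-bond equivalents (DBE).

3

Molecular formula: C5H6OS.
DoU = (2C + 2 + N − H − X) / 2, where X is the halogen count and O/S are ignored.
    = (2·5 + 2 + 0 − 6 − 0) / 2 = 6 / 2 = 3.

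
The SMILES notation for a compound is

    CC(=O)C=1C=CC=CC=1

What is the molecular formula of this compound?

Walk through each heavy atom and fill implicit hydrogens from standard valence (C 4, N 3, O 2, S 2, halogen 1):
  atom 1: C, bond orders sum to 1 (valence 4) → 3 H
  atom 2: C, bond orders sum to 4 (valence 4) → 0 H
  atom 3: O, bond orders sum to 2 (valence 2) → 0 H
  atom 4: C, bond orders sum to 4 (valence 4) → 0 H
  atom 5: C, bond orders sum to 3 (valence 4) → 1 H
  atom 6: C, bond orders sum to 3 (valence 4) → 1 H
  atom 7: C, bond orders sum to 3 (valence 4) → 1 H
  atom 8: C, bond orders sum to 3 (valence 4) → 1 H
  atom 9: C, bond orders sum to 3 (valence 4) → 1 H
Totals → C:8, H:8, O:1.

C8H8O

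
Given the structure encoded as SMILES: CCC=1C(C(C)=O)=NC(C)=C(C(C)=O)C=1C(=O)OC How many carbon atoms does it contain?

14

Count every carbon token in the SMILES (each C, including those in ring-closure positions and inside branches).
Carbon count: 14.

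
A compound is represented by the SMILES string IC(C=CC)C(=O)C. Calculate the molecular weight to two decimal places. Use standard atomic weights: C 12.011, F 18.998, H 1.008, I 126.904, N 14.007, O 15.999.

224.04 g/mol

First, the molecular formula is C6H9IO (counting implicit H from valence).
  C: 6 × 12.011 = 72.066
  H: 9 × 1.008 = 9.072
  I: 1 × 126.904 = 126.904
  O: 1 × 15.999 = 15.999
Sum: 6×12.011 + 9×1.008 + 1×126.904 + 1×15.999 = 224.041 → 224.04 g/mol.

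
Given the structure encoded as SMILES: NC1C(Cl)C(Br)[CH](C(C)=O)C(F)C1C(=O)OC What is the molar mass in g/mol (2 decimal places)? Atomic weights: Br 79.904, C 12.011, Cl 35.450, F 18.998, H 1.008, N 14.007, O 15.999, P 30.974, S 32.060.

330.58 g/mol

First, the molecular formula is C10H14BrClFNO3 (counting implicit H from valence).
  Br: 1 × 79.904 = 79.904
  C: 10 × 12.011 = 120.110
  Cl: 1 × 35.450 = 35.450
  F: 1 × 18.998 = 18.998
  H: 14 × 1.008 = 14.112
  N: 1 × 14.007 = 14.007
  O: 3 × 15.999 = 47.997
Sum: 1×79.904 + 10×12.011 + 1×35.450 + 1×18.998 + 14×1.008 + 1×14.007 + 3×15.999 = 330.578 → 330.58 g/mol.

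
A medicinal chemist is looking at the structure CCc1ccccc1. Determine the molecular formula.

C8H10

Walk through each heavy atom and fill implicit hydrogens from standard valence (C 4, N 3, O 2, S 2, halogen 1); for lowercase aromatic atoms, an aromatic c carries 1 H when it has two neighbours and 0 H with three, and aromatic n carries 0 H:
  atom 1: C, bond orders sum to 1 (valence 4) → 3 H
  atom 2: C, bond orders sum to 2 (valence 4) → 2 H
  atom 3: aromatic c, 3 neighbours → 0 H
  atom 4: aromatic c, 2 neighbours → 1 H
  atom 5: aromatic c, 2 neighbours → 1 H
  atom 6: aromatic c, 2 neighbours → 1 H
  atom 7: aromatic c, 2 neighbours → 1 H
  atom 8: aromatic c, 2 neighbours → 1 H
Totals → C:8, H:10.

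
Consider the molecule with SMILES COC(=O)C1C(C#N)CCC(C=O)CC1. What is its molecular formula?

C11H15NO3

Walk through each heavy atom and fill implicit hydrogens from standard valence (C 4, N 3, O 2, S 2, halogen 1):
  atom 1: C, bond orders sum to 1 (valence 4) → 3 H
  atom 2: O, bond orders sum to 2 (valence 2) → 0 H
  atom 3: C, bond orders sum to 4 (valence 4) → 0 H
  atom 4: O, bond orders sum to 2 (valence 2) → 0 H
  atom 5: C, bond orders sum to 3 (valence 4) → 1 H
  atom 6: C, bond orders sum to 3 (valence 4) → 1 H
  atom 7: C, bond orders sum to 4 (valence 4) → 0 H
  atom 8: N, bond orders sum to 3 (valence 3) → 0 H
  atom 9: C, bond orders sum to 2 (valence 4) → 2 H
  atom 10: C, bond orders sum to 2 (valence 4) → 2 H
  atom 11: C, bond orders sum to 3 (valence 4) → 1 H
  atom 12: C, bond orders sum to 3 (valence 4) → 1 H
  atom 13: O, bond orders sum to 2 (valence 2) → 0 H
  atom 14: C, bond orders sum to 2 (valence 4) → 2 H
  atom 15: C, bond orders sum to 2 (valence 4) → 2 H
Totals → C:11, H:15, N:1, O:3.
In Hill order: C11H15NO3.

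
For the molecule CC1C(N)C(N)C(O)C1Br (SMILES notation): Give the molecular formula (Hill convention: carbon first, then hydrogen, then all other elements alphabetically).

Walk through each heavy atom and fill implicit hydrogens from standard valence (C 4, N 3, O 2, S 2, halogen 1):
  atom 1: C, bond orders sum to 1 (valence 4) → 3 H
  atom 2: C, bond orders sum to 3 (valence 4) → 1 H
  atom 3: C, bond orders sum to 3 (valence 4) → 1 H
  atom 4: N, bond orders sum to 1 (valence 3) → 2 H
  atom 5: C, bond orders sum to 3 (valence 4) → 1 H
  atom 6: N, bond orders sum to 1 (valence 3) → 2 H
  atom 7: C, bond orders sum to 3 (valence 4) → 1 H
  atom 8: O, bond orders sum to 1 (valence 2) → 1 H
  atom 9: C, bond orders sum to 3 (valence 4) → 1 H
  atom 10: Br (halogen, monovalent) → 0 H
Totals → C:6, H:13, Br:1, N:2, O:1.
In Hill order: C6H13BrN2O.

C6H13BrN2O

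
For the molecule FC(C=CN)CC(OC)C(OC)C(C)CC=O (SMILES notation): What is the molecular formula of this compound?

Walk through each heavy atom and fill implicit hydrogens from standard valence (C 4, N 3, O 2, S 2, halogen 1):
  atom 1: F (halogen, monovalent) → 0 H
  atom 2: C, bond orders sum to 3 (valence 4) → 1 H
  atom 3: C, bond orders sum to 3 (valence 4) → 1 H
  atom 4: C, bond orders sum to 3 (valence 4) → 1 H
  atom 5: N, bond orders sum to 1 (valence 3) → 2 H
  atom 6: C, bond orders sum to 2 (valence 4) → 2 H
  atom 7: C, bond orders sum to 3 (valence 4) → 1 H
  atom 8: O, bond orders sum to 2 (valence 2) → 0 H
  atom 9: C, bond orders sum to 1 (valence 4) → 3 H
  atom 10: C, bond orders sum to 3 (valence 4) → 1 H
  atom 11: O, bond orders sum to 2 (valence 2) → 0 H
  atom 12: C, bond orders sum to 1 (valence 4) → 3 H
  atom 13: C, bond orders sum to 3 (valence 4) → 1 H
  atom 14: C, bond orders sum to 1 (valence 4) → 3 H
  atom 15: C, bond orders sum to 2 (valence 4) → 2 H
  atom 16: C, bond orders sum to 3 (valence 4) → 1 H
  atom 17: O, bond orders sum to 2 (valence 2) → 0 H
Totals → C:12, H:22, F:1, N:1, O:3.

C12H22FNO3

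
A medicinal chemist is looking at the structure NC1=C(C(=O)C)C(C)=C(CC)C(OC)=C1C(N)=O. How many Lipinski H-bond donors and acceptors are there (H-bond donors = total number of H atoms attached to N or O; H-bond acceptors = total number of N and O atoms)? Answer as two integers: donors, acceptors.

Donors: find every N or O and count the H atoms it carries.
  atom 1 (N): bond orders sum to 1 → 2 H
  atom 5 (O): bond orders sum to 2 → 0 H
  atom 13 (O): bond orders sum to 2 → 0 H
  atom 17 (N): bond orders sum to 1 → 2 H
  atom 18 (O): bond orders sum to 2 → 0 H
Lipinski HBD = 4.
Acceptors: N atoms = 2, O atoms = 3 → HBA = 5.

4, 5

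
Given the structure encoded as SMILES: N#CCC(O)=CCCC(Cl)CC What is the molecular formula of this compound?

C9H14ClNO

Walk through each heavy atom and fill implicit hydrogens from standard valence (C 4, N 3, O 2, S 2, halogen 1):
  atom 1: N, bond orders sum to 3 (valence 3) → 0 H
  atom 2: C, bond orders sum to 4 (valence 4) → 0 H
  atom 3: C, bond orders sum to 2 (valence 4) → 2 H
  atom 4: C, bond orders sum to 4 (valence 4) → 0 H
  atom 5: O, bond orders sum to 1 (valence 2) → 1 H
  atom 6: C, bond orders sum to 3 (valence 4) → 1 H
  atom 7: C, bond orders sum to 2 (valence 4) → 2 H
  atom 8: C, bond orders sum to 2 (valence 4) → 2 H
  atom 9: C, bond orders sum to 3 (valence 4) → 1 H
  atom 10: Cl (halogen, monovalent) → 0 H
  atom 11: C, bond orders sum to 2 (valence 4) → 2 H
  atom 12: C, bond orders sum to 1 (valence 4) → 3 H
Totals → C:9, H:14, Cl:1, N:1, O:1.
In Hill order: C9H14ClNO.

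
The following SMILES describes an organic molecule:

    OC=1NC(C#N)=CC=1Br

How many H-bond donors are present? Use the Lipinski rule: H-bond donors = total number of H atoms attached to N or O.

Donors: find every N or O and count the H atoms it carries.
  atom 1 (O): bond orders sum to 1 → 1 H
  atom 3 (N): bond orders sum to 2 → 1 H
  atom 6 (N): bond orders sum to 3 → 0 H
Lipinski HBD = 2.

2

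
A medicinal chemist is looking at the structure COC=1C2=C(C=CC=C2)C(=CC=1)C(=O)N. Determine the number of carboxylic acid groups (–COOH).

Scan the SMILES for the carboxylic acid motif — none present.
Groups that are present: 1 amide, 1 ether.

0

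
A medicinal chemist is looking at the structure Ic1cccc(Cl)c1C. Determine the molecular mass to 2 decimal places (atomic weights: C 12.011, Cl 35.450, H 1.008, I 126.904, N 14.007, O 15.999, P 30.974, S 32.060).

252.48 g/mol

First, the molecular formula is C7H6ClI (counting implicit H from valence).
  C: 7 × 12.011 = 84.077
  Cl: 1 × 35.450 = 35.450
  H: 6 × 1.008 = 6.048
  I: 1 × 126.904 = 126.904
Sum: 7×12.011 + 1×35.450 + 6×1.008 + 1×126.904 = 252.479 → 252.48 g/mol.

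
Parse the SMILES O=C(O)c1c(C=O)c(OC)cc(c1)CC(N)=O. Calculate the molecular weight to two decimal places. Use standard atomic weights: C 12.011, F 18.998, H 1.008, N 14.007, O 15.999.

237.21 g/mol

First, the molecular formula is C11H11NO5 (counting implicit H from valence).
  C: 11 × 12.011 = 132.121
  H: 11 × 1.008 = 11.088
  N: 1 × 14.007 = 14.007
  O: 5 × 15.999 = 79.995
Sum: 11×12.011 + 11×1.008 + 1×14.007 + 5×15.999 = 237.211 → 237.21 g/mol.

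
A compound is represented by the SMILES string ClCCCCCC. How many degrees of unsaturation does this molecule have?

Molecular formula: C6H13Cl.
DoU = (2C + 2 + N − H − X) / 2, where X is the halogen count and O/S are ignored.
    = (2·6 + 2 + 0 − 13 − 1) / 2 = 0 / 2 = 0.

0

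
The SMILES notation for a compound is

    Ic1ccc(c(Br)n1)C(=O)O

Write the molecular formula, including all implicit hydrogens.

C6H3BrINO2

Walk through each heavy atom and fill implicit hydrogens from standard valence (C 4, N 3, O 2, S 2, halogen 1); for lowercase aromatic atoms, an aromatic c carries 1 H when it has two neighbours and 0 H with three, and aromatic n carries 0 H:
  atom 1: I (halogen, monovalent) → 0 H
  atom 2: aromatic c, 3 neighbours → 0 H
  atom 3: aromatic c, 2 neighbours → 1 H
  atom 4: aromatic c, 2 neighbours → 1 H
  atom 5: aromatic c, 3 neighbours → 0 H
  atom 6: aromatic c, 3 neighbours → 0 H
  atom 7: Br (halogen, monovalent) → 0 H
  atom 8: aromatic n, 2 neighbours → 0 H
  atom 9: C, bond orders sum to 4 (valence 4) → 0 H
  atom 10: O, bond orders sum to 2 (valence 2) → 0 H
  atom 11: O, bond orders sum to 1 (valence 2) → 1 H
Totals → C:6, H:3, Br:1, I:1, N:1, O:2.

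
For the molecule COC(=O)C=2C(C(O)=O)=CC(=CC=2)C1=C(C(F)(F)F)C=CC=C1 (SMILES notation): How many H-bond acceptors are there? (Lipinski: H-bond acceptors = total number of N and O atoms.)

4

N atoms: 0; O atoms: 4.
Lipinski HBA = 0 + 4 = 4.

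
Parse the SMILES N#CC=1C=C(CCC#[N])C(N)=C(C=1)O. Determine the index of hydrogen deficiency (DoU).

Degree of unsaturation = (number of rings) + (number of π bonds).
Ring closures in the SMILES: 1.
π bonds: 3 double bonds (each 1 DoU), 2 triple bonds (each 2 DoU) → 7 DoU from unsaturation.
Total DoU = 1 + 7 = 8.

8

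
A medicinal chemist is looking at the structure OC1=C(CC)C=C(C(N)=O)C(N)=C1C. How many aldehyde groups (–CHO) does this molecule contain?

Scan the SMILES for the aldehyde motif — none present.
Groups that are present: 1 amide, 1 hydroxyl, 1 primary amine.

0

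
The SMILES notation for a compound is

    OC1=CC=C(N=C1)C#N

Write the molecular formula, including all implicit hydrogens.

Walk through each heavy atom and fill implicit hydrogens from standard valence (C 4, N 3, O 2, S 2, halogen 1):
  atom 1: O, bond orders sum to 1 (valence 2) → 1 H
  atom 2: C, bond orders sum to 4 (valence 4) → 0 H
  atom 3: C, bond orders sum to 3 (valence 4) → 1 H
  atom 4: C, bond orders sum to 3 (valence 4) → 1 H
  atom 5: C, bond orders sum to 4 (valence 4) → 0 H
  atom 6: N, bond orders sum to 3 (valence 3) → 0 H
  atom 7: C, bond orders sum to 3 (valence 4) → 1 H
  atom 8: C, bond orders sum to 4 (valence 4) → 0 H
  atom 9: N, bond orders sum to 3 (valence 3) → 0 H
Totals → C:6, H:4, N:2, O:1.

C6H4N2O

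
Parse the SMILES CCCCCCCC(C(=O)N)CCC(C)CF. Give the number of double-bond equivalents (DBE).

Molecular formula: C14H28FNO.
DoU = (2C + 2 + N − H − X) / 2, where X is the halogen count and O/S are ignored.
    = (2·14 + 2 + 1 − 28 − 1) / 2 = 2 / 2 = 1.

1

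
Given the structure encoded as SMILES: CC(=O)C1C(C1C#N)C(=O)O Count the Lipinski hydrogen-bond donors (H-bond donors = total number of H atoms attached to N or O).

1

Donors: find every N or O and count the H atoms it carries.
  atom 3 (O): bond orders sum to 2 → 0 H
  atom 8 (N): bond orders sum to 3 → 0 H
  atom 10 (O): bond orders sum to 2 → 0 H
  atom 11 (O): bond orders sum to 1 → 1 H
Lipinski HBD = 1.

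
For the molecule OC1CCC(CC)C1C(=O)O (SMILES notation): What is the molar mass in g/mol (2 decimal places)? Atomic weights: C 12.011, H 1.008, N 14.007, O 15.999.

158.20 g/mol

First, the molecular formula is C8H14O3 (counting implicit H from valence).
  C: 8 × 12.011 = 96.088
  H: 14 × 1.008 = 14.112
  O: 3 × 15.999 = 47.997
Sum: 8×12.011 + 14×1.008 + 3×15.999 = 158.197 → 158.20 g/mol.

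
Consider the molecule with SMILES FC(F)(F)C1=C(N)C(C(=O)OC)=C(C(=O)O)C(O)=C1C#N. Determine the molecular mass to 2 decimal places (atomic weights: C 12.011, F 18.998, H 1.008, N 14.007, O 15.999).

First, the molecular formula is C11H7F3N2O5 (counting implicit H from valence).
  C: 11 × 12.011 = 132.121
  F: 3 × 18.998 = 56.994
  H: 7 × 1.008 = 7.056
  N: 2 × 14.007 = 28.014
  O: 5 × 15.999 = 79.995
Sum: 11×12.011 + 3×18.998 + 7×1.008 + 2×14.007 + 5×15.999 = 304.180 → 304.18 g/mol.

304.18 g/mol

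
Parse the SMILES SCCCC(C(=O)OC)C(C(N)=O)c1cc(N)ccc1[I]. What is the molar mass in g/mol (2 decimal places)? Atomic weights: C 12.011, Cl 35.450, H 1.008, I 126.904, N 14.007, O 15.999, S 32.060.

422.28 g/mol

First, the molecular formula is C14H19IN2O3S (counting implicit H from valence).
  C: 14 × 12.011 = 168.154
  H: 19 × 1.008 = 19.152
  I: 1 × 126.904 = 126.904
  N: 2 × 14.007 = 28.014
  O: 3 × 15.999 = 47.997
  S: 1 × 32.060 = 32.060
Sum: 14×12.011 + 19×1.008 + 1×126.904 + 2×14.007 + 3×15.999 + 1×32.060 = 422.281 → 422.28 g/mol.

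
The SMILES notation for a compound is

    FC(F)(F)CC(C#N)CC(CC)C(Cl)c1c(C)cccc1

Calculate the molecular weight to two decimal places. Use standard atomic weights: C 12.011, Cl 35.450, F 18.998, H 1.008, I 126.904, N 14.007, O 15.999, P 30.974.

First, the molecular formula is C16H19ClF3N (counting implicit H from valence).
  C: 16 × 12.011 = 192.176
  Cl: 1 × 35.450 = 35.450
  F: 3 × 18.998 = 56.994
  H: 19 × 1.008 = 19.152
  N: 1 × 14.007 = 14.007
Sum: 16×12.011 + 1×35.450 + 3×18.998 + 19×1.008 + 1×14.007 = 317.779 → 317.78 g/mol.

317.78 g/mol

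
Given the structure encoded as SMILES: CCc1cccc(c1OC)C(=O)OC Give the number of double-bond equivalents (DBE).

5

Molecular formula: C11H14O3.
DoU = (2C + 2 + N − H − X) / 2, where X is the halogen count and O/S are ignored.
    = (2·11 + 2 + 0 − 14 − 0) / 2 = 10 / 2 = 5.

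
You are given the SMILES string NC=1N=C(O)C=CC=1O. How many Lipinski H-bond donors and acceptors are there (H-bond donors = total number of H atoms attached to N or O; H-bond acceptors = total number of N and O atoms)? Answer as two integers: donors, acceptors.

4, 4

Donors: find every N or O and count the H atoms it carries.
  atom 1 (N): bond orders sum to 1 → 2 H
  atom 3 (N): bond orders sum to 3 → 0 H
  atom 5 (O): bond orders sum to 1 → 1 H
  atom 9 (O): bond orders sum to 1 → 1 H
Lipinski HBD = 4.
Acceptors: N atoms = 2, O atoms = 2 → HBA = 4.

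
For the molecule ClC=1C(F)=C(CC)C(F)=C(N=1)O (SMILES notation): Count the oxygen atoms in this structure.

Scan the SMILES for O atoms (remember two-letter symbols like Cl and Br are single atoms).
Oxygen count: 1.

1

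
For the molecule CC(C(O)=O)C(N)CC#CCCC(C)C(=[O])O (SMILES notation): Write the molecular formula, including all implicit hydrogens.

C12H19NO4

Walk through each heavy atom and fill implicit hydrogens from standard valence (C 4, N 3, O 2, S 2, halogen 1):
  atom 1: C, bond orders sum to 1 (valence 4) → 3 H
  atom 2: C, bond orders sum to 3 (valence 4) → 1 H
  atom 3: C, bond orders sum to 4 (valence 4) → 0 H
  atom 4: O, bond orders sum to 1 (valence 2) → 1 H
  atom 5: O, bond orders sum to 2 (valence 2) → 0 H
  atom 6: C, bond orders sum to 3 (valence 4) → 1 H
  atom 7: N, bond orders sum to 1 (valence 3) → 2 H
  atom 8: C, bond orders sum to 2 (valence 4) → 2 H
  atom 9: C, bond orders sum to 4 (valence 4) → 0 H
  atom 10: C, bond orders sum to 4 (valence 4) → 0 H
  atom 11: C, bond orders sum to 2 (valence 4) → 2 H
  atom 12: C, bond orders sum to 2 (valence 4) → 2 H
  atom 13: C, bond orders sum to 3 (valence 4) → 1 H
  atom 14: C, bond orders sum to 1 (valence 4) → 3 H
  atom 15: C, bond orders sum to 4 (valence 4) → 0 H
  atom 16: O with explicit H count 0
  atom 17: O, bond orders sum to 1 (valence 2) → 1 H
Totals → C:12, H:19, N:1, O:4.
In Hill order: C12H19NO4.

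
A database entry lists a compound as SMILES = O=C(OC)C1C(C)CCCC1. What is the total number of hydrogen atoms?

16

Walk through each heavy atom and fill implicit hydrogens from standard valence (C 4, N 3, O 2, S 2, halogen 1):
  atom 1: O, bond orders sum to 2 (valence 2) → 0 H
  atom 2: C, bond orders sum to 4 (valence 4) → 0 H
  atom 3: O, bond orders sum to 2 (valence 2) → 0 H
  atom 4: C, bond orders sum to 1 (valence 4) → 3 H
  atom 5: C, bond orders sum to 3 (valence 4) → 1 H
  atom 6: C, bond orders sum to 3 (valence 4) → 1 H
  atom 7: C, bond orders sum to 1 (valence 4) → 3 H
  atom 8: C, bond orders sum to 2 (valence 4) → 2 H
  atom 9: C, bond orders sum to 2 (valence 4) → 2 H
  atom 10: C, bond orders sum to 2 (valence 4) → 2 H
  atom 11: C, bond orders sum to 2 (valence 4) → 2 H
Total hydrogens: 16.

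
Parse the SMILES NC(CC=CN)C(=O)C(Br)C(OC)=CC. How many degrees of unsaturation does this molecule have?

3

Molecular formula: C10H17BrN2O2.
DoU = (2C + 2 + N − H − X) / 2, where X is the halogen count and O/S are ignored.
    = (2·10 + 2 + 2 − 17 − 1) / 2 = 6 / 2 = 3.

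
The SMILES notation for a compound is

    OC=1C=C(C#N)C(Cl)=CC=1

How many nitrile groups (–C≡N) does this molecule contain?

The nitrile motif appears at heavy-atom position 5 in the SMILES.
Other groups present: 1 hydroxyl.
Nitrile count: 1.

1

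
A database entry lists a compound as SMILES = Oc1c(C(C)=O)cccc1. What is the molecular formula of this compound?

C8H8O2

Walk through each heavy atom and fill implicit hydrogens from standard valence (C 4, N 3, O 2, S 2, halogen 1); for lowercase aromatic atoms, an aromatic c carries 1 H when it has two neighbours and 0 H with three, and aromatic n carries 0 H:
  atom 1: O, bond orders sum to 1 (valence 2) → 1 H
  atom 2: aromatic c, 3 neighbours → 0 H
  atom 3: aromatic c, 3 neighbours → 0 H
  atom 4: C, bond orders sum to 4 (valence 4) → 0 H
  atom 5: C, bond orders sum to 1 (valence 4) → 3 H
  atom 6: O, bond orders sum to 2 (valence 2) → 0 H
  atom 7: aromatic c, 2 neighbours → 1 H
  atom 8: aromatic c, 2 neighbours → 1 H
  atom 9: aromatic c, 2 neighbours → 1 H
  atom 10: aromatic c, 2 neighbours → 1 H
Totals → C:8, H:8, O:2.
In Hill order: C8H8O2.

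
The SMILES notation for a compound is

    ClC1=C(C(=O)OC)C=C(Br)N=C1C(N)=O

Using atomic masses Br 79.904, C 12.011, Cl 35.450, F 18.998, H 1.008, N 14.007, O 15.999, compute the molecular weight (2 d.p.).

293.50 g/mol

First, the molecular formula is C8H6BrClN2O3 (counting implicit H from valence).
  Br: 1 × 79.904 = 79.904
  C: 8 × 12.011 = 96.088
  Cl: 1 × 35.450 = 35.450
  H: 6 × 1.008 = 6.048
  N: 2 × 14.007 = 28.014
  O: 3 × 15.999 = 47.997
Sum: 1×79.904 + 8×12.011 + 1×35.450 + 6×1.008 + 2×14.007 + 3×15.999 = 293.501 → 293.50 g/mol.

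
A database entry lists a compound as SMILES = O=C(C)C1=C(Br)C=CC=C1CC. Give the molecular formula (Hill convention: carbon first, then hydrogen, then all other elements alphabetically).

C10H11BrO

Walk through each heavy atom and fill implicit hydrogens from standard valence (C 4, N 3, O 2, S 2, halogen 1):
  atom 1: O, bond orders sum to 2 (valence 2) → 0 H
  atom 2: C, bond orders sum to 4 (valence 4) → 0 H
  atom 3: C, bond orders sum to 1 (valence 4) → 3 H
  atom 4: C, bond orders sum to 4 (valence 4) → 0 H
  atom 5: C, bond orders sum to 4 (valence 4) → 0 H
  atom 6: Br (halogen, monovalent) → 0 H
  atom 7: C, bond orders sum to 3 (valence 4) → 1 H
  atom 8: C, bond orders sum to 3 (valence 4) → 1 H
  atom 9: C, bond orders sum to 3 (valence 4) → 1 H
  atom 10: C, bond orders sum to 4 (valence 4) → 0 H
  atom 11: C, bond orders sum to 2 (valence 4) → 2 H
  atom 12: C, bond orders sum to 1 (valence 4) → 3 H
Totals → C:10, H:11, Br:1, O:1.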